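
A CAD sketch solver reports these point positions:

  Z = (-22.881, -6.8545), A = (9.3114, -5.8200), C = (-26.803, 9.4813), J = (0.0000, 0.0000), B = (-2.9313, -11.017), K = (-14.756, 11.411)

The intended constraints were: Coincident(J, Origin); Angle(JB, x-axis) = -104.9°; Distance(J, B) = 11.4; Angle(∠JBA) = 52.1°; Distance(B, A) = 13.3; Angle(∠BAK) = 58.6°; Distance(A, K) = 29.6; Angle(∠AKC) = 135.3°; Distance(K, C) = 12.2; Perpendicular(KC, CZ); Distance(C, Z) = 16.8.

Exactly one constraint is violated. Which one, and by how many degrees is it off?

Perpendicular(KC, CZ) — off by 4.40°.

J = (0.00, 0.00) ✓; JB at -104.9° ✓; |JB| = 11.40 ✓; ∠JBA = 52.10° ✓; |BA| = 13.30 ✓; ∠BAK = 58.60° ✓; |AK| = 29.60 ✓; ∠AKC = 135.3° ✓; |KC| = 12.20 ✓; ∠(KC, CZ) = 94.40° ✗; |CZ| = 16.80 ✓.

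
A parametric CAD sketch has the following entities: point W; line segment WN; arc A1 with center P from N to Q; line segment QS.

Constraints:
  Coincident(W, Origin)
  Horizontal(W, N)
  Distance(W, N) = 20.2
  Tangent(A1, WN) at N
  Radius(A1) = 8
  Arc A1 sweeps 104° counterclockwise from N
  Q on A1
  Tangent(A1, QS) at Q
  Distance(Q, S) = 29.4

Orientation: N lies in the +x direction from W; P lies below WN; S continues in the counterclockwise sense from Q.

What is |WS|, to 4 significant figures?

43.15

W is at the origin; W and N share the same y with |WN| = 20.2 and N on the +x side, so N = (20.20, 0.000). Tangency of A1 to WN means the radius PN is perpendicular to WN, so P = N + (0, -8) = (20.20, -8.000). On A1, N sits at bearing 90° from P; a 104° counterclockwise sweep puts Q at bearing 194°, so Q = P + 8.0·(cos 194°, sin 194°) = (12.44, -9.935). Tangency of A1 to QS means the radius PQ is perpendicular to QS, so QS runs along (−sin 194°, cos 194°); with |QS| = 29.4, S = (19.55, -38.46). Then |WS| = |S − W| = 43.15.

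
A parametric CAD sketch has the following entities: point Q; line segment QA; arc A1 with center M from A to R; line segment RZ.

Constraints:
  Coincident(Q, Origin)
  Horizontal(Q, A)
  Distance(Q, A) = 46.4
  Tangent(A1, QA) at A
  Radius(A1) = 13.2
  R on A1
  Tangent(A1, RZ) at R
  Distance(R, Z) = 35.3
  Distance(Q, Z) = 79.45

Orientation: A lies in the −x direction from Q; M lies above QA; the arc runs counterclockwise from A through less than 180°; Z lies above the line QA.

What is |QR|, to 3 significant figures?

44.4

Checks: |MA| = 13.20 ✓; |MR| = 13.20 ✓; ∠(MR, RZ) = 90.00° ✓; |RZ| = 35.30 ✓; |QZ| = 79.45 ✓.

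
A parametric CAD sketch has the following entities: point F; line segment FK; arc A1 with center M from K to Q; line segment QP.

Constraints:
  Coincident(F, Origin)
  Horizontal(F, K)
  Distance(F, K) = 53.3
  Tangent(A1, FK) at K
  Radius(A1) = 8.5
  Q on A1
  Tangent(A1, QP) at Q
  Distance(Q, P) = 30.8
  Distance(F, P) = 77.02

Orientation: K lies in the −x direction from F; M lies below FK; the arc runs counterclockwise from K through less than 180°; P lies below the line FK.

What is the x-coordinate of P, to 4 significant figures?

-67.48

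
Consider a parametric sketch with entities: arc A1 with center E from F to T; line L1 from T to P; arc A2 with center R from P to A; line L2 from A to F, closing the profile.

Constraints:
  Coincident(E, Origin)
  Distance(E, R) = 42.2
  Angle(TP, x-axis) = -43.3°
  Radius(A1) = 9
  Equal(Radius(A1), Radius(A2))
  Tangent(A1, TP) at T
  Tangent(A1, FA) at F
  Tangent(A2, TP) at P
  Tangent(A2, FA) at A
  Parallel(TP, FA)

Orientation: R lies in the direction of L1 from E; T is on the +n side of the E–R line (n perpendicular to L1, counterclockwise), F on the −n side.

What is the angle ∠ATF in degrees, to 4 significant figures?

66.90°

The slot axis is L1's direction at -43.3°, so u = (cos -43.3°, sin -43.3°) = (0.7278, -0.6858) and n = (−sin -43.3°, cos -43.3°) = (0.6858, 0.7278). E is at the origin and R lies 42.2 along u from E, so R = 42.2·u = (30.71, -28.94). Tangency of A1 to both parallel lines with radius 9.0 puts T and F at E ± 9.0·n: T = (6.172, 6.550), F = (-6.172, -6.550). Equal radii place P and A the same way about R: P = R + 9.0·n = (36.88, -22.39), A = R − 9.0·n = (24.54, -35.49). Then cos ∠ATF = TA·TF / (|TA||TF|), giving 66.90°.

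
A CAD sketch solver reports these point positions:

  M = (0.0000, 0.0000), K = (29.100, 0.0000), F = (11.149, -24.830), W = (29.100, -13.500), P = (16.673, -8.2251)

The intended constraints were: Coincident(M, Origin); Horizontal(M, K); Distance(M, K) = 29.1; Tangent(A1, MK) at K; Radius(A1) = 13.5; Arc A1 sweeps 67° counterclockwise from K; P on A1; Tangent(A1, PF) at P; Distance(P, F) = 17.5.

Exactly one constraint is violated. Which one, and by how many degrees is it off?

Tangent(A1, PF) at P — off by 4.60°.

M = (0.00, 0.00) ✓; M.y = 0.00, K.y = 0.00 ✓; |MK| = 29.10 ✓; ∠(WK, KM) = 90.00° ✓; |WK| = 13.50 ✓; bearing(W→P) − bearing(W→K) = 67.00° ✓; |WP| = 13.50 ✓; ∠(WP, PF) = 85.40° ✗; |PF| = 17.50 ✓.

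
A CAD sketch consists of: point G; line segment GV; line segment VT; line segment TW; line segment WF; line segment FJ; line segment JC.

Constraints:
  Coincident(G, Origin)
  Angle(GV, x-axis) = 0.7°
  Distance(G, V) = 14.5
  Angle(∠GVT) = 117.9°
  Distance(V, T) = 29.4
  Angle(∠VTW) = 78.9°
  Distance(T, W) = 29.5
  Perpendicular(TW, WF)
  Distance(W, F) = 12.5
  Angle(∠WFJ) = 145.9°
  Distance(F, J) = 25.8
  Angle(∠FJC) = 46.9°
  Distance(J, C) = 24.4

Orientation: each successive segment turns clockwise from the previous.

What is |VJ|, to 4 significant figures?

10.63

TW ⟂ WF, so WF runs at 107.5°; with |WF| = 12.5, F = (-3.321, -22.58). ∠WFJ = 145.9° gives FJ at 73.40° from the x-axis; with |FJ| = 25.8, J = (4.050, 2.140). Then |VJ| = |J − V| = 10.63.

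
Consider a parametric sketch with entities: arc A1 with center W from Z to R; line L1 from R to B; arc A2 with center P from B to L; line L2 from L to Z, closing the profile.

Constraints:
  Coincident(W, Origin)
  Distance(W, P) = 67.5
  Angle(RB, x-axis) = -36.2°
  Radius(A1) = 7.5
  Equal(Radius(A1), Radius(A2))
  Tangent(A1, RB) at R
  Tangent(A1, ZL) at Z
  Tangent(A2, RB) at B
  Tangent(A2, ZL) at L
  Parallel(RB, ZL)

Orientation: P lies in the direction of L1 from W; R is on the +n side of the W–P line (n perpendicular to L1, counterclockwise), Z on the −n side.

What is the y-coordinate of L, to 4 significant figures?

-45.92

The slot axis is L1's direction at -36.2°, so u = (cos -36.2°, sin -36.2°) = (0.8070, -0.5906) and n = (−sin -36.2°, cos -36.2°) = (0.5906, 0.8070). W is at the origin and P lies 67.5 along u from W, so P = 67.5·u = (54.47, -39.87). Tangency of A1 to both parallel lines with radius 7.5 puts R and Z at W ± 7.5·n: R = (4.430, 6.052), Z = (-4.430, -6.052). Equal radii place B and L the same way about P: B = P + 7.5·n = (58.90, -33.81), L = P − 7.5·n = (50.04, -45.92). So L.y = -45.92.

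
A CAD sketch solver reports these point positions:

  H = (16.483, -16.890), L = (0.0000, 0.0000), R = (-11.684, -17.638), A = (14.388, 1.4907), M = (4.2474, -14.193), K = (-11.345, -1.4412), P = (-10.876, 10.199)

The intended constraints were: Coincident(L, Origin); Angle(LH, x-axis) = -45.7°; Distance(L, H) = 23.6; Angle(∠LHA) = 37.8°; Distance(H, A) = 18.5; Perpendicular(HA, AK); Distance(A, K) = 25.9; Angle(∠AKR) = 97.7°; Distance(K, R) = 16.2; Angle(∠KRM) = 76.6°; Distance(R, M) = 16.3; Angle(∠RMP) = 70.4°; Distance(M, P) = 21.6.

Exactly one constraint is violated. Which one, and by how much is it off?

Distance(M, P) = 21.6 — off by 7.10.

L = (0.00, 0.00) ✓; LH at -45.70° ✓; |LH| = 23.60 ✓; ∠LHA = 37.80° ✓; |HA| = 18.50 ✓; ∠(HA, AK) = 90.00° ✓; |AK| = 25.90 ✓; ∠AKR = 97.70° ✓; |KR| = 16.20 ✓; ∠KRM = 76.60° ✓; |RM| = 16.30 ✓; ∠RMP = 70.40° ✓; |MP| = 28.70 ✗.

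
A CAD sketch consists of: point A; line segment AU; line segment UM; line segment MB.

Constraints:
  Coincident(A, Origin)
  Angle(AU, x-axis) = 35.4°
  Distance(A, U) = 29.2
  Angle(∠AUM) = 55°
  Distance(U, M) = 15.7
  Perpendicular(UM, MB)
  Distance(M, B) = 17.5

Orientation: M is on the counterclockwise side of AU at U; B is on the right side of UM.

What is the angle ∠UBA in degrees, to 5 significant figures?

43.347°

A is at the origin; AU runs at 35.4° with length 29.2, so U = 29.2·(cos 35.4°, sin 35.4°) = (23.802, 16.915). ∠AUM = 55.0°, so UM runs at 35.4° + (180° − 55.0°) = 160.40° from the x-axis; with |UM| = 15.7, M = U + 15.7·(cos 160.40°, sin 160.40°) = (9.0114, 22.182). The perpendicularity gives MB at right angles to UM; with |MB| = 17.5 on the right of UM, B = M + 17.5·(0.33545, 0.94206) = (14.882, 38.668). Then cos ∠UBA = BU·BA / (|BU||BA|), giving 43.347°.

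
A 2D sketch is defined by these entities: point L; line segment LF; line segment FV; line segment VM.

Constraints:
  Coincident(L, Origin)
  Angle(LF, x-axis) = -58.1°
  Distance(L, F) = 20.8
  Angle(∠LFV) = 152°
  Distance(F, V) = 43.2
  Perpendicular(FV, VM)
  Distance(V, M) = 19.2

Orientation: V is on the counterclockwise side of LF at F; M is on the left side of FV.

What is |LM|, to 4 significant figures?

62.28

∠LFV = 152.0°, so FV runs at -58.1° + (180° − 152.0°) = -30.10° from the x-axis; with |FV| = 43.2, V = F + 43.2·(cos -30.10°, sin -30.10°) = (48.37, -39.32). FV ⟂ VM; with |VM| = 19.2 on the left of FV, M = V + 19.2·(0.5015, 0.8652) = (58.00, -22.71). Then |LM| = |M − L| = 62.28.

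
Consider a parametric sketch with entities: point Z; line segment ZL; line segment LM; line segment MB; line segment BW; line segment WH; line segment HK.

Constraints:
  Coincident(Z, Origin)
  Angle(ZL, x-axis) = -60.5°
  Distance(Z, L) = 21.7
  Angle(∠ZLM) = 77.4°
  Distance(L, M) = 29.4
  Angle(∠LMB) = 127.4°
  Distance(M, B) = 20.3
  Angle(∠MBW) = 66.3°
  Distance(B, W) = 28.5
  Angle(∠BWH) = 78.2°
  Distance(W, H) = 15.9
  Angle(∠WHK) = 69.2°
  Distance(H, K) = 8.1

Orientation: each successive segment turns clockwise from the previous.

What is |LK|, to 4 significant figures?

23.25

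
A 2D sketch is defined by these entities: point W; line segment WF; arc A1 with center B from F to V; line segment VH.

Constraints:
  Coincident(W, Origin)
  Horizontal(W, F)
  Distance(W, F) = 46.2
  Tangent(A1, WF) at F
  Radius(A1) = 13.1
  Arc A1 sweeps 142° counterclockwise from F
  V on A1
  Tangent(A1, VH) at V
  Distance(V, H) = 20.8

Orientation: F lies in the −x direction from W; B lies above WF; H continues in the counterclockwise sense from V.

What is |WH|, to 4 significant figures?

65.46

On A1, F sits at bearing -90° from B; a 142° counterclockwise sweep puts V at bearing 52°, so V = B + 13.1·(cos 52°, sin 52°) = (-38.13, 23.42). A1 meets VH tangentially, so BV is at right angles to VH, so VH runs along (−sin 52°, cos 52°); with |VH| = 20.8, H = (-54.53, 36.23). Then |WH| = |H − W| = 65.46.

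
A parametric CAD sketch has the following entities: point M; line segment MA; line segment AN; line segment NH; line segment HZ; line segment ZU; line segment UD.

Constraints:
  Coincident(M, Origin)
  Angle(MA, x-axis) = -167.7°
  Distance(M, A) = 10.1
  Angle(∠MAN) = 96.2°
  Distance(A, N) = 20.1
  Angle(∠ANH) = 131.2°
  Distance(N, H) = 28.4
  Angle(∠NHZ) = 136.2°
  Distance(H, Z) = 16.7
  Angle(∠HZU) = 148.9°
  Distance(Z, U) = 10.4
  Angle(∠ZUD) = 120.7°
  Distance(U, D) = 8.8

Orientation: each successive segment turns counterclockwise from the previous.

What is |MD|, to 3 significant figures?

43.8

M is at the origin; MA runs at -167.7° with length 10.1, so A = (-9.87, -2.15). ∠MAN = 96.2° gives AN at -83.9° from the x-axis; with |AN| = 20.1, N = (-7.73, -22.1). ∠ANH = 131.2° gives NH at -35.1° from the x-axis; with |NH| = 28.4, H = (15.5, -38.5). ∠NHZ = 136.2° gives HZ at 8.70° from the x-axis; with |HZ| = 16.7, Z = (32.0, -35.9). ∠HZU = 148.9° gives ZU at 39.8° from the x-axis; with |ZU| = 10.4, U = (40.0, -29.3). ∠ZUD = 120.7° gives UD at 99.1° from the x-axis; with |UD| = 8.8, D = (38.6, -20.6). Then |MD| = |D − M| = 43.8.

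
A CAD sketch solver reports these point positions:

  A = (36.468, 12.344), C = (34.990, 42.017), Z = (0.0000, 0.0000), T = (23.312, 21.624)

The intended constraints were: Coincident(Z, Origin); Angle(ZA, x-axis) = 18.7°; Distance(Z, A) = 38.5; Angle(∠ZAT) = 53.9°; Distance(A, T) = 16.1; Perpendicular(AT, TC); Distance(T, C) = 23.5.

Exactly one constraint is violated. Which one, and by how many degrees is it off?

Perpendicular(AT, TC) — off by 5.40°.

Z = (0.00, 0.00) ✓; ZA at 18.70° ✓; |ZA| = 38.50 ✓; ∠ZAT = 53.90° ✓; |AT| = 16.10 ✓; ∠(AT, TC) = 84.60° ✗; |TC| = 23.50 ✓.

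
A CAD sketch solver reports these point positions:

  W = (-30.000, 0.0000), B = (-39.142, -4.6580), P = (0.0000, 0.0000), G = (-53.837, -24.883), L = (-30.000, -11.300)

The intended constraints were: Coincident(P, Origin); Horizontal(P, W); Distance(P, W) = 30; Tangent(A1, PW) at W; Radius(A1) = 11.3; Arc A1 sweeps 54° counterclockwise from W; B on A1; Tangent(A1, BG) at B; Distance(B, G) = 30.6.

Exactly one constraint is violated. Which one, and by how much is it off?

Distance(B, G) = 30.6 — off by 5.60.

P = (0.00, 0.00) ✓; P.y = 0.00, W.y = 0.00 ✓; |PW| = 30.00 ✓; ∠(LW, WP) = 90.00° ✓; |LW| = 11.30 ✓; bearing(L→B) − bearing(L→W) = 54.00° ✓; |LB| = 11.30 ✓; ∠(LB, BG) = 90.00° ✓; |BG| = 25.00 ✗.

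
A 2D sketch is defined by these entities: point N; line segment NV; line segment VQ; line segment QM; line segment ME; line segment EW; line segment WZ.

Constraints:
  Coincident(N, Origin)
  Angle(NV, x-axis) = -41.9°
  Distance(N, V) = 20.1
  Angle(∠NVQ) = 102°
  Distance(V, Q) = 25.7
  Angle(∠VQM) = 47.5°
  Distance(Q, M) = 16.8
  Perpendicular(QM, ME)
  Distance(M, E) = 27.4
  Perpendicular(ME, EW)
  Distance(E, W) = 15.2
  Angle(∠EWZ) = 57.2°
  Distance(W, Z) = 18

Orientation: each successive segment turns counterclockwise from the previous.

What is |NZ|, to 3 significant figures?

23.6

N is at the origin; NV runs at -41.9° with length 20.1, so V = (15.0, -13.4). ∠NVQ = 102.0° gives VQ at 36.1° from the x-axis; with |VQ| = 25.7, Q = (35.7, 1.72). ∠VQM = 47.5° gives QM at 169° from the x-axis; with |QM| = 16.8, M = (19.3, 5.04). QM ⟂ ME, so ME runs at -101°; with |ME| = 27.4, E = (13.8, -21.8). ME ⟂ EW, so EW runs at -11.4°; with |EW| = 15.2, W = (28.7, -24.8). ∠EWZ = 57.2° gives WZ at 111° from the x-axis; with |WZ| = 18.0, Z = (22.2, -8.07). Then |NZ| = |Z − N| = 23.6.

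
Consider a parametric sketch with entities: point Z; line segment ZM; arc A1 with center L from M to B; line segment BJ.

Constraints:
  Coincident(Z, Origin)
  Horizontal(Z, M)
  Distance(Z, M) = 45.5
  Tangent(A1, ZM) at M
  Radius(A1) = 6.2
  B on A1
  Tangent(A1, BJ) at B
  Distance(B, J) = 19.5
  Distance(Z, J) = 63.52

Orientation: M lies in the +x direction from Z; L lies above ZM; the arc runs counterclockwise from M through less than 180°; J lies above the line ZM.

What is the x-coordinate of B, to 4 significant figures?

50.98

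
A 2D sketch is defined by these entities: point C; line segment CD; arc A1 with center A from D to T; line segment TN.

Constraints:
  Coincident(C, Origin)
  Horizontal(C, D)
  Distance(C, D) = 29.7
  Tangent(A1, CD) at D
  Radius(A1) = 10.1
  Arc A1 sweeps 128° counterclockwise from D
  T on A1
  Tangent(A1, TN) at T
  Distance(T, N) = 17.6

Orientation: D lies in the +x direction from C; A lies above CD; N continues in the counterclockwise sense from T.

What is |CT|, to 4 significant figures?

41.04

C is at the origin; CD is horizontal with |CD| = 29.7 and D on the +x side, so D = (29.70, 0.000). Since A1 is tangent to CD there, AD ⟂ CD, so A = D + (0, 10.1) = (29.70, 10.10). On A1, D sits at bearing -90° from A; a 128° counterclockwise sweep puts T at bearing 38°, so T = A + 10.1·(cos 38°, sin 38°) = (37.66, 16.32). Then |CT| = |T − C| = 41.04.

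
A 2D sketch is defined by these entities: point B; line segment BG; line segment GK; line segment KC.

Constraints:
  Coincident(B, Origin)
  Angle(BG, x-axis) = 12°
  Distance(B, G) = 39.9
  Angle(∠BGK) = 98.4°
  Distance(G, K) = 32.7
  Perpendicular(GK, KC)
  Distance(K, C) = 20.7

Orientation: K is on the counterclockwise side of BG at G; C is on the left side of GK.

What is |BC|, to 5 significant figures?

42.858

∠BGK = 98.4°, so GK runs at 12.0° + (180° − 98.4°) = 93.600° from the x-axis; with |GK| = 32.7, K = G + 32.7·(cos 93.600°, sin 93.600°) = (36.975, 40.931). GK is perpendicular to KC; with |KC| = 20.7 on the left of GK, C = K + 20.7·(-0.99803, -0.062791) = (16.316, 39.631). Then |BC| = |C − B| = 42.858.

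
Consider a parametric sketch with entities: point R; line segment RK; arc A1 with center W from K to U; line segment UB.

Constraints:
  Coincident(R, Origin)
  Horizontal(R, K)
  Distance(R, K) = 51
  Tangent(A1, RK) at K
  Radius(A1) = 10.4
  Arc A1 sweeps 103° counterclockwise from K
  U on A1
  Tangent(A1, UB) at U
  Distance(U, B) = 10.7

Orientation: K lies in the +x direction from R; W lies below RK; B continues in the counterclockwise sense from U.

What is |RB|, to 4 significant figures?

49.08

R is at the origin; RK is horizontal with |RK| = 51.0 and K on the +x side, so K = (51.00, 0.000). Since A1 is tangent to RK there, WK ⟂ RK, so W = K + (0, -10.4) = (51.00, -10.40). On A1, K sits at bearing 90° from W; a 103° counterclockwise sweep puts U at bearing 193°, so U = W + 10.4·(cos 193°, sin 193°) = (40.87, -12.74). Since A1 is tangent to UB there, WU ⟂ UB, so UB runs along (−sin 193°, cos 193°); with |UB| = 10.7, B = (43.27, -23.17). Then |RB| = |B − R| = 49.08.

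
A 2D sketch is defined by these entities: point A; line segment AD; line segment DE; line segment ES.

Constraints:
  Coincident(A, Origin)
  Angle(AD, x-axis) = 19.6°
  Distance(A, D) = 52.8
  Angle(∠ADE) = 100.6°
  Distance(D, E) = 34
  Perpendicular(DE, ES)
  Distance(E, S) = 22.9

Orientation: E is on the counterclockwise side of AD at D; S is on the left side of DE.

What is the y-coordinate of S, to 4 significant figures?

47.71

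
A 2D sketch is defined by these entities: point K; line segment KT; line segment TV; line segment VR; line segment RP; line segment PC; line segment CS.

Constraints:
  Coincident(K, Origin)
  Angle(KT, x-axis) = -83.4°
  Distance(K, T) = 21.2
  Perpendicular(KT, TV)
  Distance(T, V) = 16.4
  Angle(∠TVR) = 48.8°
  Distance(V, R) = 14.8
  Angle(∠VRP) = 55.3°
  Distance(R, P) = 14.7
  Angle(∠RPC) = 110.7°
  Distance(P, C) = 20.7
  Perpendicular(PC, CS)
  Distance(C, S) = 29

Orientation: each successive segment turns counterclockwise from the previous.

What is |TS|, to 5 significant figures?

37.680

∠RPC = 110.7° gives PC at -28.200° from the x-axis; with |PC| = 20.7, C = (24.088, -33.589). The perpendicularity gives CS at right angles to PC, so CS runs at 61.800°; with |CS| = 29.0, S = (37.792, -8.0313). Then |TS| = |S − T| = 37.680.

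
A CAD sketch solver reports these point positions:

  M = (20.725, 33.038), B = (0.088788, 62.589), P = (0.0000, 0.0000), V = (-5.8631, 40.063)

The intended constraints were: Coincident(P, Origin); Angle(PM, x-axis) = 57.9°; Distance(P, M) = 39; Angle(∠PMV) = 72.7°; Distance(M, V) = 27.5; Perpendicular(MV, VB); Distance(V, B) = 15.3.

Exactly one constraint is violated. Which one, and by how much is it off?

Distance(V, B) = 15.3 — off by 8.00.

P = (0.00, 0.00) ✓; PM at 57.90° ✓; |PM| = 39.00 ✓; ∠PMV = 72.70° ✓; |MV| = 27.50 ✓; ∠(MV, VB) = 90.00° ✓; |VB| = 23.30 ✗.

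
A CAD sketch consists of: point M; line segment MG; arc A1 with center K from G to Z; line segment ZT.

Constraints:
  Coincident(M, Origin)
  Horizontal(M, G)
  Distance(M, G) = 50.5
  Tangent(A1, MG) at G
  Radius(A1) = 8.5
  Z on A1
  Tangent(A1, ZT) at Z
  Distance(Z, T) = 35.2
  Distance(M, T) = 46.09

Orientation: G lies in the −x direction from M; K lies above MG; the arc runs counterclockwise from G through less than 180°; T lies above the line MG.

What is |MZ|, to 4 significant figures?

43.09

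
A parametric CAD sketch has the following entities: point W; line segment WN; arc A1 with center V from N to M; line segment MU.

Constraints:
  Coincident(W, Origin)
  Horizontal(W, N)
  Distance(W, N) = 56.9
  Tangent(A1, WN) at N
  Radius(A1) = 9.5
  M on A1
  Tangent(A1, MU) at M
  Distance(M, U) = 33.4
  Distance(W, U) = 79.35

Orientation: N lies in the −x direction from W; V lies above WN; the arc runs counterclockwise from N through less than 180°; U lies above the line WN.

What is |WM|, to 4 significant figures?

51.02

Checks: |VM| = 9.500 ✓; ∠(VM, MU) = 90.00° ✓; |MU| = 33.40 ✓; |WU| = 79.35 ✓.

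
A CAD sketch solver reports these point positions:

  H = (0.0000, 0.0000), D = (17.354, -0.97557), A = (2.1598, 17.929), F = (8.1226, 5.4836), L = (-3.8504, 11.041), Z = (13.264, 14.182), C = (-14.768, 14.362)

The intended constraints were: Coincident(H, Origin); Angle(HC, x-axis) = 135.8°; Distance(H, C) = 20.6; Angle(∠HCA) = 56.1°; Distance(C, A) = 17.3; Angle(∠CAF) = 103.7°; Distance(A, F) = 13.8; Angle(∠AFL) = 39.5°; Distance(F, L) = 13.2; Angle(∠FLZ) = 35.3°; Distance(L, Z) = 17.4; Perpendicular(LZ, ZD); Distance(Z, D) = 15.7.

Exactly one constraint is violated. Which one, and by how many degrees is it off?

Perpendicular(LZ, ZD) — off by 4.70°.

H = (0.00, 0.00) ✓; HC at 135.8° ✓; |HC| = 20.60 ✓; ∠HCA = 56.10° ✓; |CA| = 17.30 ✓; ∠CAF = 103.7° ✓; |AF| = 13.80 ✓; ∠AFL = 39.50° ✓; |FL| = 13.20 ✓; ∠FLZ = 35.30° ✓; |LZ| = 17.40 ✓; ∠(LZ, ZD) = 85.30° ✗; |ZD| = 15.70 ✓.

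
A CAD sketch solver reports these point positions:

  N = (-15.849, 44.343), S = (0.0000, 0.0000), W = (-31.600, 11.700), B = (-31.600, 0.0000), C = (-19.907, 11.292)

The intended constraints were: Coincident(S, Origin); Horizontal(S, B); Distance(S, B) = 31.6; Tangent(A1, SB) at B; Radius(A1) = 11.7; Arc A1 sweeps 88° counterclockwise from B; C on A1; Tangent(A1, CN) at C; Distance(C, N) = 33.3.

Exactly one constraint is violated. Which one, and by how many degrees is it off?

Tangent(A1, CN) at C — off by 5.00°.

S = (0.00, 0.00) ✓; S.y = 0.00, B.y = 0.00 ✓; |SB| = 31.60 ✓; ∠(WB, BS) = 90.00° ✓; |WB| = 11.70 ✓; bearing(W→C) − bearing(W→B) = 88.00° ✓; |WC| = 11.70 ✓; ∠(WC, CN) = 95.00° ✗; |CN| = 33.30 ✓.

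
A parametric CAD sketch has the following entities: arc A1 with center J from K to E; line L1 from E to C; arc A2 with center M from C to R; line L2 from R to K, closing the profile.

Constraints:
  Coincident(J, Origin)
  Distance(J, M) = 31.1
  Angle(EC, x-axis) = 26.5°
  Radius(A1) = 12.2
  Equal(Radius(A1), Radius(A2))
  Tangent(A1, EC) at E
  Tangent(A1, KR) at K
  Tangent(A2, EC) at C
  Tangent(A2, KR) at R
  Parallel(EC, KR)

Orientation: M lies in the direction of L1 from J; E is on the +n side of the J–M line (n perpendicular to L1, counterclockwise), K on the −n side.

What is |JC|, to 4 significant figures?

33.41

Tangency of A1 to both parallel lines with radius 12.2 puts E and K at J ± 12.2·n: E = (-5.444, 10.92), K = (5.444, -10.92). Equal radii place C and R the same way about M: C = M + 12.2·n = (22.39, 24.79), R = M − 12.2·n = (33.28, 2.959). Then |JC| = |C − J| = 33.41.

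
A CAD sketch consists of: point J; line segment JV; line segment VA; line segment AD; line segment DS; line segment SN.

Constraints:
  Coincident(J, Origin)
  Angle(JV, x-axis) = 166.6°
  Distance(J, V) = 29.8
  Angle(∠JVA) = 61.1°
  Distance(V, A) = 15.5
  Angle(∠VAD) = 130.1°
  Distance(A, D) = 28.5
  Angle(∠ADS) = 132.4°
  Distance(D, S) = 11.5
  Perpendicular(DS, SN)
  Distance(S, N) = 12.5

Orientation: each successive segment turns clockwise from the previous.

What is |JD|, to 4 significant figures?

19.92

J is at the origin; JV runs at 166.6° with length 29.8, so V = (-28.99, 6.906). ∠JVA = 61.1° gives VA at 47.70° from the x-axis; with |VA| = 15.5, A = (-18.56, 18.37). ∠VAD = 130.1° gives AD at -2.200° from the x-axis; with |AD| = 28.5, D = (9.922, 17.28). Then |JD| = |D − J| = 19.92.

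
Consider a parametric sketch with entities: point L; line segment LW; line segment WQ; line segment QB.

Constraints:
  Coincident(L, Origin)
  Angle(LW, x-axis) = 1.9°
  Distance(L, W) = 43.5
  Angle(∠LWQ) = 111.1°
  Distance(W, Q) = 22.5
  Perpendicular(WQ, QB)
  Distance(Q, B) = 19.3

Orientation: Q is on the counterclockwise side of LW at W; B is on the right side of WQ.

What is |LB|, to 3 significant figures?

71.0

L is at the origin; LW runs at 1.9° with length 43.5, so W = 43.5·(cos 1.9°, sin 1.9°) = (43.5, 1.44). ∠LWQ = 111.1°, so WQ runs at 1.9° + (180° − 111.1°) = 70.8° from the x-axis; with |WQ| = 22.5, Q = W + 22.5·(cos 70.8°, sin 70.8°) = (50.9, 22.7). WQ is perpendicular to QB; with |QB| = 19.3 on the right of WQ, B = Q + 19.3·(0.944, -0.329) = (69.1, 16.3). Then |LB| = |B − L| = 71.0.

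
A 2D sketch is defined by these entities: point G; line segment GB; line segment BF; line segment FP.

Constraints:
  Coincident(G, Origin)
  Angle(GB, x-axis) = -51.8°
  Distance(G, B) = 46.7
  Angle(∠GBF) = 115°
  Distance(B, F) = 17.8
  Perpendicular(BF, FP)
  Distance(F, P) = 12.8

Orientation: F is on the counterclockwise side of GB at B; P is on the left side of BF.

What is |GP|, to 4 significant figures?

47.76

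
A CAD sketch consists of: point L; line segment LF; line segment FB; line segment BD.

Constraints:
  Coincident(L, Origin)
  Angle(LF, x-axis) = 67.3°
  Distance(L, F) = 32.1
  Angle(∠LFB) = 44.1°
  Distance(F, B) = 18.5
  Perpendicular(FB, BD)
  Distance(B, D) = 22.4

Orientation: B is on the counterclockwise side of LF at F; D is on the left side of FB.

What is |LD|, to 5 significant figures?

4.5523

L is at the origin; LF runs at 67.3° with length 32.1, so F = 32.1·(cos 67.3°, sin 67.3°) = (12.388, 29.613). ∠LFB = 44.1°, so FB runs at 67.3° + (180° − 44.1°) = 203.20° from the x-axis; with |FB| = 18.5, B = F + 18.5·(cos 203.20°, sin 203.20°) = (-4.6164, 22.326). The perpendicularity gives BD at right angles to FB; with |BD| = 22.4 on the left of FB, D = B + 22.4·(0.39394, -0.91914) = (4.2079, 1.7369). Then |LD| = |D − L| = 4.5523.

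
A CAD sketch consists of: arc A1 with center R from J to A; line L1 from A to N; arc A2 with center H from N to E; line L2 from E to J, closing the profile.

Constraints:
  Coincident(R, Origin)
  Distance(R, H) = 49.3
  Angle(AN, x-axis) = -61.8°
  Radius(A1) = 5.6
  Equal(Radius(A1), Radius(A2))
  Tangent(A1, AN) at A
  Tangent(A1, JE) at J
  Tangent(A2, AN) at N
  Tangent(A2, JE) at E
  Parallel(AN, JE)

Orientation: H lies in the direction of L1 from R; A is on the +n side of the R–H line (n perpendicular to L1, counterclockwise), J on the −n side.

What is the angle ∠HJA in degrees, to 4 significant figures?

83.52°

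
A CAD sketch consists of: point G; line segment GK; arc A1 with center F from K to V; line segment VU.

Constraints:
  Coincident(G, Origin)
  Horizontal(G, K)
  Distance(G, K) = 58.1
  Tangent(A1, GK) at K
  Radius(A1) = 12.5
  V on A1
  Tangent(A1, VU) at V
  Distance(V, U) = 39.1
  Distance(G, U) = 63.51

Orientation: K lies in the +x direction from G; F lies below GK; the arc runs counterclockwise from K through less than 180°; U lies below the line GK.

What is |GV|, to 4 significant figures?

46.96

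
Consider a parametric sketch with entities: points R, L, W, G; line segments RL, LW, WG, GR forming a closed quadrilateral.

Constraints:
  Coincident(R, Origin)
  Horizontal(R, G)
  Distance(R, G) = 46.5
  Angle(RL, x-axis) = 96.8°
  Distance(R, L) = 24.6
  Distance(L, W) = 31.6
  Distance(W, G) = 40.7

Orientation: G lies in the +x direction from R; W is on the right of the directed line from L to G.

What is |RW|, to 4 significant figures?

8.521

R is at the origin; R and G share the same y with |RG| = 46.5 and G in +x, so G = (46.5, 0). RL runs at 96.8° with |RL| = 24.6, so L = (-2.913, 24.43). W is determined by |LW| = 31.6 and |WG| = 40.7 together: it lies at the intersection of circle(L, 31.6) and circle(G, 40.7). With |LG| = 55.12, the foot of the radical line on LG is 21.59 from L and the perpendicular offset is √(31.6² − 21.59²) = 23.07. Taking the right-of-LG solution: W = (6.219, -5.825).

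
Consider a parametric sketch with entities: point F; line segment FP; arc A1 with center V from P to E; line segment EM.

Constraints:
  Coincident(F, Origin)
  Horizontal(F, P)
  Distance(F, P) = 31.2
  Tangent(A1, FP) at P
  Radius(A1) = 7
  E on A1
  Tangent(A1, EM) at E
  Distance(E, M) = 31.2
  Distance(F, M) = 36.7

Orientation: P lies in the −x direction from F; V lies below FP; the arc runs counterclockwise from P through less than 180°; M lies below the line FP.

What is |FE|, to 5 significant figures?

38.060

F is at the origin; FP is horizontal with |FP| = 31.2 and P on the −x side, so P = (-31.200, 0.0000). A1 meets FP tangentially, so VP is at right angles to FP, so V = P + (0, -7) = (-31.200, -7.0000). Since VE ⟂ EM (tangency), |VM| = √(7.0² + 31.2²) = 31.976 regardless of where E sits on A1. So M lies on both circle(F, 36.7) and circle(V, 31.976); the below-FP intersection is M = (-13.971, -33.937). E is the foot of the tangent from M: E = (-36.128, -11.971).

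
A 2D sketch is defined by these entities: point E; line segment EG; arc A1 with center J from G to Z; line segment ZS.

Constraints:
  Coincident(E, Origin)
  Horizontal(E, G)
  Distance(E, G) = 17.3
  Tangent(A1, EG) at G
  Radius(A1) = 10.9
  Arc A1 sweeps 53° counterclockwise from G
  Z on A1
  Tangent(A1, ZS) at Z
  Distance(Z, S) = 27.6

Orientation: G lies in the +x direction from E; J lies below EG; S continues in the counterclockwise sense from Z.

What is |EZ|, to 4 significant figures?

9.629

The tangent condition forces JG to be normal to EG, so J = G + (0, -10.9) = (17.30, -10.90). On A1, G sits at bearing 90° from J; a 53° counterclockwise sweep puts Z at bearing 143°, so Z = J + 10.9·(cos 143°, sin 143°) = (8.595, -4.340). Then |EZ| = |Z − E| = 9.629.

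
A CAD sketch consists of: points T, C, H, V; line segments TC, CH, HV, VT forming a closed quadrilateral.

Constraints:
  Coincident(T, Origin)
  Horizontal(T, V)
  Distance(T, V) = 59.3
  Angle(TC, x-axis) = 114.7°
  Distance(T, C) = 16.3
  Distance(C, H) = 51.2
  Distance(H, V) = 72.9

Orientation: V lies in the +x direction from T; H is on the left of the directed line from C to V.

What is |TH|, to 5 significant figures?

62.347

T is at the origin; T and V share the same y with |TV| = 59.3 and V in +x, so V = (59.3, 0). TC runs at 114.7° with |TC| = 16.3, so C = (-6.8112, 14.809). H is determined by |CH| = 51.2 and |HV| = 72.9 together: it lies at the intersection of circle(C, 51.2) and circle(V, 72.9). With |CV| = 67.749, the foot of the radical line on CV is 14.000 from C and the perpendicular offset is √(51.2² − 14.000²) = 49.249. Taking the left-of-CV solution: H = (17.615, 59.806).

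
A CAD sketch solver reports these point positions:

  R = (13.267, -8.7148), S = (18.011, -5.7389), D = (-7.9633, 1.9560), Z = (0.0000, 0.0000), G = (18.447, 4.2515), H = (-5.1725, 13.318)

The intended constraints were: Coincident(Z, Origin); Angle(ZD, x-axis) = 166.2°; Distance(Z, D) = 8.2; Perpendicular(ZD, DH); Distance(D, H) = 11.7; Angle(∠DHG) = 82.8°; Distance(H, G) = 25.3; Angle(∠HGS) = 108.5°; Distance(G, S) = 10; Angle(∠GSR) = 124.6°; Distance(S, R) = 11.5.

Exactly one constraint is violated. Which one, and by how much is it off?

Distance(S, R) = 11.5 — off by 5.90.

Z = (0.00, 0.00) ✓; ZD at 166.2° ✓; |ZD| = 8.200 ✓; ∠(ZD, DH) = 90.00° ✓; |DH| = 11.70 ✓; ∠DHG = 82.80° ✓; |HG| = 25.30 ✓; ∠HGS = 108.5° ✓; |GS| = 10.00 ✓; ∠GSR = 124.6° ✓; |SR| = 5.600 ✗.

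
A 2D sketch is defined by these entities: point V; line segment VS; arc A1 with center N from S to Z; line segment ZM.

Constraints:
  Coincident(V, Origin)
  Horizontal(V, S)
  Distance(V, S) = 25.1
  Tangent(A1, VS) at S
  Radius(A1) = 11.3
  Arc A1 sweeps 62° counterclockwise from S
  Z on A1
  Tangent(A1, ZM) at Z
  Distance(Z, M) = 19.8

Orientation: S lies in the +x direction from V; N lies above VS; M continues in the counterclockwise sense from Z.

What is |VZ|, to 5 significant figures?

35.586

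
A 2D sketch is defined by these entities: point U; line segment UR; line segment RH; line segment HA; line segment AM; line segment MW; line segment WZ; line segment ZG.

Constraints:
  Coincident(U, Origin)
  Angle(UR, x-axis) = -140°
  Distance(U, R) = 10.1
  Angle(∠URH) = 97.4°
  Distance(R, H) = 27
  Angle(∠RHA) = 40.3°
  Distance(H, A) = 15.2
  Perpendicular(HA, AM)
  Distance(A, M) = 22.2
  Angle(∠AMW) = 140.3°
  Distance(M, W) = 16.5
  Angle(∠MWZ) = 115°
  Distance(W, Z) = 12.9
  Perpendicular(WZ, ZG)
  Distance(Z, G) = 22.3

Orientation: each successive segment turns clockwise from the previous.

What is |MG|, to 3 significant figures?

21.2

U is at the origin; UR runs at -140.0° with length 10.1, so R = (-7.74, -6.49). ∠URH = 97.4° gives RH at 137° from the x-axis; with |RH| = 27.0, H = (-27.6, 11.8). ∠RHA = 40.3° gives HA at -2.30° from the x-axis; with |HA| = 15.2, A = (-12.4, 11.2). The perpendicularity gives AM at right angles to HA, so AM runs at -92.3°; with |AM| = 22.2, M = (-13.3, -11.0). ∠AMW = 140.3° gives MW at -132° from the x-axis; with |MW| = 16.5, W = (-24.4, -23.3). ∠MWZ = 115.0° gives WZ at 163° from the x-axis; with |WZ| = 12.9, Z = (-36.7, -19.5). WZ is perpendicular to ZG, so ZG runs at 73.0°; with |ZG| = 22.3, G = (-30.2, 1.83). Then |MG| = |G − M| = 21.2.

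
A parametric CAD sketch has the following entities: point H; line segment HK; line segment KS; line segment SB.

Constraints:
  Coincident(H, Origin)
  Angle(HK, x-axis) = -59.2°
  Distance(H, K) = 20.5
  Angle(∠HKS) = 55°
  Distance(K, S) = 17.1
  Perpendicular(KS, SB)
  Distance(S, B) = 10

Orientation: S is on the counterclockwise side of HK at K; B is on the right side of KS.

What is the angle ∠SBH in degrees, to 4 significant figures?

11.28°

∠HKS = 55.0°, so KS runs at -59.2° + (180° − 55.0°) = 65.80° from the x-axis; with |KS| = 17.1, S = K + 17.1·(cos 65.80°, sin 65.80°) = (17.51, -2.011). The perpendicularity gives SB at right angles to KS; with |SB| = 10.0 on the right of KS, B = S + 10.0·(0.9121, -0.4099) = (26.63, -6.111). Then cos ∠SBH = BS·BH / (|BS||BH|), giving 11.28°.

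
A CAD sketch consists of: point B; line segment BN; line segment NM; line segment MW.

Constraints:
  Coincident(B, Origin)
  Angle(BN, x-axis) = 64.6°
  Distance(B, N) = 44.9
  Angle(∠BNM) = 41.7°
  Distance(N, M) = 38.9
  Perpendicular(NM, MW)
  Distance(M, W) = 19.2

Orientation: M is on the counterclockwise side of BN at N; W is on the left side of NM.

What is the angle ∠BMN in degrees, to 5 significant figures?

79.797°

B is at the origin; BN runs at 64.6° with length 44.9, so N = 44.9·(cos 64.6°, sin 64.6°) = (19.259, 40.560). ∠BNM = 41.7°, so NM runs at 64.6° + (180° − 41.7°) = 202.90° from the x-axis; with |NM| = 38.9, M = N + 38.9·(cos 202.90°, sin 202.90°) = (-16.575, 25.423). Then cos ∠BMN = MB·MN / (|MB||MN|), giving 79.797°.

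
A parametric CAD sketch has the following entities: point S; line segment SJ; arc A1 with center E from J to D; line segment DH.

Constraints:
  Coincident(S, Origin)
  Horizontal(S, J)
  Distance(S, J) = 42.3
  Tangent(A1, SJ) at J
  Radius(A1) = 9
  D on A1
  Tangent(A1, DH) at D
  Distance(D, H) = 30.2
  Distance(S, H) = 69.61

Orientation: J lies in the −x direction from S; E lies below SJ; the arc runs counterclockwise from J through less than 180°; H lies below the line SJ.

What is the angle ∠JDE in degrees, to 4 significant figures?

54.03°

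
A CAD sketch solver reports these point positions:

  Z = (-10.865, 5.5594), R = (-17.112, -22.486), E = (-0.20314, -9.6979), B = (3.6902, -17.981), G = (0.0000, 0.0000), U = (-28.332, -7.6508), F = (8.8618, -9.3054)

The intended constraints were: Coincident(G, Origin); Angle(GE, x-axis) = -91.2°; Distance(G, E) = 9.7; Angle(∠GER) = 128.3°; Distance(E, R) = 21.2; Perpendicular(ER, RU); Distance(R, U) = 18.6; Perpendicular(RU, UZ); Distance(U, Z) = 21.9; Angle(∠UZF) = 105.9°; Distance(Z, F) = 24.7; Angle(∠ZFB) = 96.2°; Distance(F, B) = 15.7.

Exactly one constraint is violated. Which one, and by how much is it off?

Distance(F, B) = 15.7 — off by 5.60.

G = (0.00, 0.00) ✓; GE at -91.20° ✓; |GE| = 9.700 ✓; ∠GER = 128.3° ✓; |ER| = 21.20 ✓; ∠(ER, RU) = 90.00° ✓; |RU| = 18.60 ✓; ∠(RU, UZ) = 90.00° ✓; |UZ| = 21.90 ✓; ∠UZF = 105.9° ✓; |ZF| = 24.70 ✓; ∠ZFB = 96.20° ✓; |FB| = 10.10 ✗.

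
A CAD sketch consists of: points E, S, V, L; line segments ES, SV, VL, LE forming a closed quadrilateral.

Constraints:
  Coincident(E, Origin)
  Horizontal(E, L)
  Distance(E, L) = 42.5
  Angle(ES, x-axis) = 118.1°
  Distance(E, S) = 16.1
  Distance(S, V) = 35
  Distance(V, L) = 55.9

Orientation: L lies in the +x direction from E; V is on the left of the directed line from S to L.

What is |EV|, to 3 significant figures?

45.8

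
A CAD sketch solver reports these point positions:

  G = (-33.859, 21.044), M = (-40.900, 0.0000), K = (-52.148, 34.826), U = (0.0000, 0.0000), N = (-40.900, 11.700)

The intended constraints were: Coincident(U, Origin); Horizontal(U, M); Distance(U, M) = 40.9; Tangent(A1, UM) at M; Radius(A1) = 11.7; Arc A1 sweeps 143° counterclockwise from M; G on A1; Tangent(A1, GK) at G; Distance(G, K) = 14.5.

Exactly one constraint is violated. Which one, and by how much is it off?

Distance(G, K) = 14.5 — off by 8.40.

U = (0.00, 0.00) ✓; U.y = 0.00, M.y = 0.00 ✓; |UM| = 40.90 ✓; ∠(NM, MU) = 90.00° ✓; |NM| = 11.70 ✓; bearing(N→G) − bearing(N→M) = 143.0° ✓; |NG| = 11.70 ✓; ∠(NG, GK) = 90.00° ✓; |GK| = 22.90 ✗.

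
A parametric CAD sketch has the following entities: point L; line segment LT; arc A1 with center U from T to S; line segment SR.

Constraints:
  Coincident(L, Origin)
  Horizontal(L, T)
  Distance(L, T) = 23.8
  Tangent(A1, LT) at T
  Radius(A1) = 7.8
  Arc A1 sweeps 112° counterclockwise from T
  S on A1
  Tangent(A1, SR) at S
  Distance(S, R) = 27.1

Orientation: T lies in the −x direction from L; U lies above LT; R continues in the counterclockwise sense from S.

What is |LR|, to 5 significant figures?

44.711

L is at the origin; LT is horizontal with |LT| = 23.8 and T on the −x side, so T = (-23.800, 0.0000). A1 meets LT tangentially, so UT is at right angles to LT, so U = T + (0, 7.8) = (-23.800, 7.8000). On A1, T sits at bearing -90° from U; a 112° counterclockwise sweep puts S at bearing 22°, so S = U + 7.8·(cos 22°, sin 22°) = (-16.568, 10.722). Tangency of A1 to SR means the radius US is perpendicular to SR, so SR runs along (−sin 22°, cos 22°); with |SR| = 27.1, R = (-26.720, 35.849). Then |LR| = |R − L| = 44.711.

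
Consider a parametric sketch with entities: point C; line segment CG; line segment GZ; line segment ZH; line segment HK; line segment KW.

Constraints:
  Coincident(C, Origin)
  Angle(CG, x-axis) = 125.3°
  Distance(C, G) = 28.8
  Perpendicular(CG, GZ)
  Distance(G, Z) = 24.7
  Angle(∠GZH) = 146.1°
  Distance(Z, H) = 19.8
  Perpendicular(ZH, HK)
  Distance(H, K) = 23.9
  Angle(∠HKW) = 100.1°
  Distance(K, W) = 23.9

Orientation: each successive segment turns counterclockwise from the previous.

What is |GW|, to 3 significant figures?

22.1

C is at the origin; CG runs at 125.3° with length 28.8, so G = (-16.6, 23.5). The perpendicularity gives GZ at right angles to CG, so GZ runs at -145°; with |GZ| = 24.7, Z = (-36.8, 9.23). ∠GZH = 146.1° gives ZH at -111° from the x-axis; with |ZH| = 19.8, H = (-43.8, -9.28). ZH is perpendicular to HK, so HK runs at -20.8°; with |HK| = 23.9, K = (-21.5, -17.8). ∠HKW = 100.1° gives KW at 59.1° from the x-axis; with |KW| = 23.9, W = (-9.22, 2.74). Then |GW| = |W − G| = 22.1.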